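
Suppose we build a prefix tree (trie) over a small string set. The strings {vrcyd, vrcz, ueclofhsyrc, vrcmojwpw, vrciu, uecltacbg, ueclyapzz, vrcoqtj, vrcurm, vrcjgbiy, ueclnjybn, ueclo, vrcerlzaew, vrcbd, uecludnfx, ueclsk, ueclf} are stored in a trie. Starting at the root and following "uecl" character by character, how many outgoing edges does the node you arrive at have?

Follow the path "uecl" to its node, then look at its outgoing edges.
Characters that immediately follow "uecl" among the stored strings: {f, n, o, s, t, u, y}.
That node has 7 child edges.

7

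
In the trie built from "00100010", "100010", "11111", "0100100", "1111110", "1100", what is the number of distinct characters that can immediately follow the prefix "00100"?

Follow the path "00100" to its node, then look at its outgoing edges.
Characters that immediately follow "00100" among the stored strings: {0}.
That node has 1 child edge.

1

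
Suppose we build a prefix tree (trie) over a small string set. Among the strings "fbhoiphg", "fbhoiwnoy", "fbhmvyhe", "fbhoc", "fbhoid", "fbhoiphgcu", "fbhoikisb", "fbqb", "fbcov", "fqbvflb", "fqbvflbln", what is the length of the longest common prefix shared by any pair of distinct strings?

Equivalently: take the maximum, over all pairs, of their longest common prefix length.
e.g. "fbhoiphg" and "fbhoiphgcu" share the prefix "fbhoiphg" of length 8; no pair shares a longer one.
Longest shared-prefix length: 8

8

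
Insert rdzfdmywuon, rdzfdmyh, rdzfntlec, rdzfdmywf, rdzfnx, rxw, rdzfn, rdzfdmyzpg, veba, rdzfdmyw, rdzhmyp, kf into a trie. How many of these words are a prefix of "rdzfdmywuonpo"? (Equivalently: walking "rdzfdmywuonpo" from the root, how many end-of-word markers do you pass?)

2

Walk "rdzfdmywuonpo" from the root; an end-of-word marker is hit whenever a stored word is a prefix of "rdzfdmywuonpo".
Prefixes of the query that are stored words: "rdzfdmyw", "rdzfdmywuon"
Count: 2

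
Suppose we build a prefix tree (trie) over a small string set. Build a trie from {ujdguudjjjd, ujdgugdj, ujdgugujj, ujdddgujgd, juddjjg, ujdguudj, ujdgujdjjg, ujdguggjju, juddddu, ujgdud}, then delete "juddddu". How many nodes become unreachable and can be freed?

Walk "juddddu" from the leaf back toward the root, removing each node that no remaining word uses.
The suffix "ddu" (3 nodes) is used only by "juddddu"; the node for "judd" still has the child "j", so pruning stops there.
Nodes removed: 3

3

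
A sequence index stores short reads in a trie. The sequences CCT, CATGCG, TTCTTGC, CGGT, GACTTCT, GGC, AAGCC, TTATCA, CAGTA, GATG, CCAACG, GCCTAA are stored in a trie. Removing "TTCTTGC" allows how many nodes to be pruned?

5

Walk "TTCTTGC" from the leaf back toward the root, removing each node that no remaining word uses.
The suffix "CTTGC" (5 nodes) is used only by "TTCTTGC"; the node for "TT" still has the child "A", so pruning stops there.
Nodes removed: 5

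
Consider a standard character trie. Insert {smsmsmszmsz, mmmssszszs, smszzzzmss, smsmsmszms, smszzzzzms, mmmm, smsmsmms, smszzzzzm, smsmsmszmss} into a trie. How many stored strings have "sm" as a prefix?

7

Walk to "sm"; the words in its subtree are exactly those with that prefix.
Matches: "smsmsmms", "smsmsmszms", "smsmsmszmss", "smsmsmszmsz", "smszzzzmss", "smszzzzzm", "smszzzzzms"
Count: 7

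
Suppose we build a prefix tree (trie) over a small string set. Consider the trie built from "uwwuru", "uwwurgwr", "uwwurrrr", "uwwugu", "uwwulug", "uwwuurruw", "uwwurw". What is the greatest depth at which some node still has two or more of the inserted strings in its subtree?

Equivalently: take the maximum, over all pairs, of their longest common prefix length.
e.g. "uwwurgwr" and "uwwurrrr" share the prefix "uwwur" of length 5; no pair shares a longer one.
Longest shared-prefix length: 5

5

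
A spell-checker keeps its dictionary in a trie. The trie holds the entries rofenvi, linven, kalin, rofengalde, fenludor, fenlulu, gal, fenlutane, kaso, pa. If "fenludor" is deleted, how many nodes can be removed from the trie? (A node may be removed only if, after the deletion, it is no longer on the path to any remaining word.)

3

After clearing the end-marker at "fenludor", prune upward until reaching a node still needed by another word.
The suffix "dor" (3 nodes) is used only by "fenludor"; the node for "fenlu" still has the child "l", so pruning stops there.
Nodes removed: 3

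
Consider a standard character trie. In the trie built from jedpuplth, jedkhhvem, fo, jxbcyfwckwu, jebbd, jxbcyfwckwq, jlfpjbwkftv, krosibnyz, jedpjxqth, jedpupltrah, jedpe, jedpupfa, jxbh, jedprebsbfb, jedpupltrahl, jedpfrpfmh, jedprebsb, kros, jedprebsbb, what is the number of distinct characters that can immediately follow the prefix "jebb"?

1

Follow the path "jebb" to its node, then look at its outgoing edges.
Characters that immediately follow "jebb" among the stored strings: {d}.
That node has 1 child edge.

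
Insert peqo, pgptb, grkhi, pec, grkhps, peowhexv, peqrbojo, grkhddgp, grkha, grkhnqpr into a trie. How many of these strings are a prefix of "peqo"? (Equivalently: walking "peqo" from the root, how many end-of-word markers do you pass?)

Traverse "peqo" character by character; count nodes along the way that are marked as word ends.
Prefixes of the query that are stored words: "peqo"
Count: 1

1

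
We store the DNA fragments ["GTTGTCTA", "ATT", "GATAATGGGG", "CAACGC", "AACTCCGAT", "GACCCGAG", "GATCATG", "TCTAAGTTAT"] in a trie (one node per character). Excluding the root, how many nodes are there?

54

For each word, the new-node count is its length minus the longest prefix already in the trie:
  "GTTGTCTA" → 8 new (G, T, T, G, T, C, T, A)
  "ATT" → 3 new (A, T, T)
  "GATAATGGGG" → prefix "G" already present; 9 new (A, T, A, A, T, G, G, G, G)
  "CAACGC" → 6 new (C, A, A, C, G, C)
  "AACTCCGAT" → prefix "A" already present; 8 new (A, C, T, C, C, G, A, T)
  "GACCCGAG" → prefix "GA" already present; 6 new (C, C, C, G, A, G)
  "GATCATG" → prefix "GAT" already present; 4 new (C, A, T, G)
  "TCTAAGTTAT" → 10 new (T, C, T, A, A, G, T, T, A, T)
Total nodes = 8 + 3 + 9 + 6 + 8 + 6 + 4 + 10 = 54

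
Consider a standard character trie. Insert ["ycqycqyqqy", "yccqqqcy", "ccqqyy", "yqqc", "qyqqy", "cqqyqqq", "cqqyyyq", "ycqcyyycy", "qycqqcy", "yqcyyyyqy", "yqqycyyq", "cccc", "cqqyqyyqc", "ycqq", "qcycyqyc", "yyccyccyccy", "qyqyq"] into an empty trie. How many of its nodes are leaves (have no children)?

Leaves are exactly the stored words that no other stored word extends.
Those words: "cccc", "ccqqyy", "cqqyqqq", "cqqyqyyqc", "cqqyyyq", "qcycyqyc", "qycqqcy", "qyqqy", "qyqyq", "yccqqqcy", "ycqcyyycy", "ycqq", "ycqycqyqqy", "yqcyyyyqy", "yqqc", "yqqycyyq", "yyccyccyccy"
Leaf count: 17

17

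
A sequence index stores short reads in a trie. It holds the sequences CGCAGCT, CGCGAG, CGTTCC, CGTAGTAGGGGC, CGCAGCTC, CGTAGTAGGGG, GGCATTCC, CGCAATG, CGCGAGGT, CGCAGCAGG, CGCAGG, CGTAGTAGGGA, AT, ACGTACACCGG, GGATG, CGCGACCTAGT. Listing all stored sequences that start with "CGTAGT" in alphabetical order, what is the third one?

Words with prefix "CGTAGT", in lexicographic order: "CGTAGTAGGGA", "CGTAGTAGGGG", "CGTAGTAGGGGC"
Position 3: CGTAGTAGGGGC

CGTAGTAGGGGC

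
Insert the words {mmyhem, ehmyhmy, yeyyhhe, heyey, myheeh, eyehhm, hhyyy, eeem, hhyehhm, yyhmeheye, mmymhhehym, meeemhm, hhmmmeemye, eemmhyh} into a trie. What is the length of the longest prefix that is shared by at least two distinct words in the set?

3

Equivalently: take the maximum, over all pairs, of their longest common prefix length.
e.g. "hhyehhm" and "hhyyy" share the prefix "hhy" of length 3; no pair shares a longer one.
Longest shared-prefix length: 3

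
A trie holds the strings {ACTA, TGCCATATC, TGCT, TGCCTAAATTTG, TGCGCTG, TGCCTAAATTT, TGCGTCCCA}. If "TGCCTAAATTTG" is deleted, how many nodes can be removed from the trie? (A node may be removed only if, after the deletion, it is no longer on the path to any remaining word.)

1

A node on "TGCCTAAATTTG"'s path can go only if nothing else ends at it or branches off below it.
The suffix "G" (1 node) is used only by "TGCCTAAATTTG"; "TGCCTAAATTT" is itself a stored word, so pruning stops there.
Nodes removed: 1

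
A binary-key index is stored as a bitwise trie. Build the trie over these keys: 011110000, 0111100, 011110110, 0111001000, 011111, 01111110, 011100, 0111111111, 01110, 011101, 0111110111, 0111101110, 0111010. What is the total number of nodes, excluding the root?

Insert word by word; a character creates a node only if that edge doesn't already exist:
  "011110000" → 9 new (0, 1, 1, 1, 1, 0, 0, 0, 0)
  "0111100" → prefix "0111100" already present; 0 new (none)
  "011110110" → prefix "011110" already present; 3 new (1, 1, 0)
  "0111001000" → prefix "0111" already present; 6 new (0, 0, 1, 0, 0, 0)
  "011111" → prefix "01111" already present; 1 new (1)
  "01111110" → prefix "011111" already present; 2 new (1, 0)
  "011100" → prefix "011100" already present; 0 new (none)
  "0111111111" → prefix "0111111" already present; 3 new (1, 1, 1)
  "01110" → prefix "01110" already present; 0 new (none)
  "011101" → prefix "01110" already present; 1 new (1)
  "0111110111" → prefix "011111" already present; 4 new (0, 1, 1, 1)
  "0111101110" → prefix "01111011" already present; 2 new (1, 0)
  "0111010" → prefix "011101" already present; 1 new (0)
Total nodes = 9 + 0 + 3 + 6 + 1 + 2 + 0 + 3 + 0 + 1 + 4 + 2 + 1 = 32

32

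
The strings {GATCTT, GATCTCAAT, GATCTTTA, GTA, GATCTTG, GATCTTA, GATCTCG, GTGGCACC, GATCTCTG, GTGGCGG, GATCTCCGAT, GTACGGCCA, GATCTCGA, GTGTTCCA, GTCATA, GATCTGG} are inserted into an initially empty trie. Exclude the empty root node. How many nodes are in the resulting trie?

49

Trace insertions, counting only characters that open a new branch:
  "GATCTT" → 6 new (G, A, T, C, T, T)
  "GATCTCAAT" → prefix "GATCT" already present; 4 new (C, A, A, T)
  "GATCTTTA" → prefix "GATCTT" already present; 2 new (T, A)
  "GTA" → prefix "G" already present; 2 new (T, A)
  "GATCTTG" → prefix "GATCTT" already present; 1 new (G)
  "GATCTTA" → prefix "GATCTT" already present; 1 new (A)
  "GATCTCG" → prefix "GATCTC" already present; 1 new (G)
  "GTGGCACC" → prefix "GT" already present; 6 new (G, G, C, A, C, C)
  "GATCTCTG" → prefix "GATCTC" already present; 2 new (T, G)
  "GTGGCGG" → prefix "GTGGC" already present; 2 new (G, G)
  "GATCTCCGAT" → prefix "GATCTC" already present; 4 new (C, G, A, T)
  "GTACGGCCA" → prefix "GTA" already present; 6 new (C, G, G, C, C, A)
  "GATCTCGA" → prefix "GATCTCG" already present; 1 new (A)
  "GTGTTCCA" → prefix "GTG" already present; 5 new (T, T, C, C, A)
  "GTCATA" → prefix "GT" already present; 4 new (C, A, T, A)
  "GATCTGG" → prefix "GATCT" already present; 2 new (G, G)
Total nodes = 6 + 4 + 2 + 2 + 1 + 1 + 1 + 6 + 2 + 2 + 4 + 6 + 1 + 5 + 4 + 2 = 49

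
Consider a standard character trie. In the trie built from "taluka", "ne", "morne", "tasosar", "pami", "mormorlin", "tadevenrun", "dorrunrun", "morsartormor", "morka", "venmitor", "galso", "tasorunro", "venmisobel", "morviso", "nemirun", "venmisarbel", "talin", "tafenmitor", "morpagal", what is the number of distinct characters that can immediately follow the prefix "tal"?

2

The children of the "tal" node are the distinct next characters among strings starting with "tal".
Distinct next characters after "tal": i, u.
That node has 2 child edges.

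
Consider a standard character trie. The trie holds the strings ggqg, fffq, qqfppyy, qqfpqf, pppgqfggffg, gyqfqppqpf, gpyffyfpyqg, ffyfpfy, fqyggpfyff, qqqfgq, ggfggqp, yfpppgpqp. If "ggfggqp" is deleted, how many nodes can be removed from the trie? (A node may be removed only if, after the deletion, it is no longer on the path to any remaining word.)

A node on "ggfggqp"'s path can go only if nothing else ends at it or branches off below it.
The suffix "fggqp" (5 nodes) is used only by "ggfggqp"; the node for "gg" still has the child "q", so pruning stops there.
Nodes removed: 5

5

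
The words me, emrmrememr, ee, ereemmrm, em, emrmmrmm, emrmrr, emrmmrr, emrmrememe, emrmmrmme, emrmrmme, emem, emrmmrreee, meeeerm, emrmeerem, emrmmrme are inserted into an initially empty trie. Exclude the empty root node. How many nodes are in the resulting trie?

47

Insert word by word; a character creates a node only if that edge doesn't already exist:
  "me" → 2 new (m, e)
  "emrmrememr" → 10 new (e, m, r, m, r, e, m, e, m, r)
  "ee" → prefix "e" already present; 1 new (e)
  "ereemmrm" → prefix "e" already present; 7 new (r, e, e, m, m, r, m)
  "em" → prefix "em" already present; 0 new (none)
  "emrmmrmm" → prefix "emrm" already present; 4 new (m, r, m, m)
  "emrmrr" → prefix "emrmr" already present; 1 new (r)
  "emrmmrr" → prefix "emrmmr" already present; 1 new (r)
  "emrmrememe" → prefix "emrmremem" already present; 1 new (e)
  "emrmmrmme" → prefix "emrmmrmm" already present; 1 new (e)
  "emrmrmme" → prefix "emrmr" already present; 3 new (m, m, e)
  "emem" → prefix "em" already present; 2 new (e, m)
  "emrmmrreee" → prefix "emrmmrr" already present; 3 new (e, e, e)
  "meeeerm" → prefix "me" already present; 5 new (e, e, e, r, m)
  "emrmeerem" → prefix "emrm" already present; 5 new (e, e, r, e, m)
  "emrmmrme" → prefix "emrmmrm" already present; 1 new (e)
Total nodes = 2 + 10 + 1 + 7 + 0 + 4 + 1 + 1 + 1 + 1 + 3 + 2 + 3 + 5 + 5 + 1 = 47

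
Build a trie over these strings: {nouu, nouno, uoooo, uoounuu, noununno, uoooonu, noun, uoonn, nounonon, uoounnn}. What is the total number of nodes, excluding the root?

28

Insert word by word; a character creates a node only if that edge doesn't already exist:
  "nouu" → 4 new (n, o, u, u)
  "nouno" → prefix "nou" already present; 2 new (n, o)
  "uoooo" → 5 new (u, o, o, o, o)
  "uoounuu" → prefix "uoo" already present; 4 new (u, n, u, u)
  "noununno" → prefix "noun" already present; 4 new (u, n, n, o)
  "uoooonu" → prefix "uoooo" already present; 2 new (n, u)
  "noun" → prefix "noun" already present; 0 new (none)
  "uoonn" → prefix "uoo" already present; 2 new (n, n)
  "nounonon" → prefix "nouno" already present; 3 new (n, o, n)
  "uoounnn" → prefix "uooun" already present; 2 new (n, n)
Total nodes = 4 + 2 + 5 + 4 + 4 + 2 + 0 + 2 + 3 + 2 = 28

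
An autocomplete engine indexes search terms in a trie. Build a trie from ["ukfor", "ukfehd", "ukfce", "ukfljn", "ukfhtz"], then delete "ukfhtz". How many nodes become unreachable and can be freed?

After clearing the end-marker at "ukfhtz", prune upward until reaching a node still needed by another word.
The suffix "htz" (3 nodes) is used only by "ukfhtz"; the node for "ukf" still has the child "o", so pruning stops there.
Nodes removed: 3

3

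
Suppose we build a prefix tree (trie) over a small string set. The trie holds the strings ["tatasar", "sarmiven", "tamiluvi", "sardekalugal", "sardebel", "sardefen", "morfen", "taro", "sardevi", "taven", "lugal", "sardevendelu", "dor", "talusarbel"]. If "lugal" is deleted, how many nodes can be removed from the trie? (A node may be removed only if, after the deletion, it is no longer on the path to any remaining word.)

After clearing the end-marker at "lugal", prune upward until reaching a node still needed by another word.
No other word shares any prefix with "lugal", so all 5 of its nodes go.
Nodes removed: 5

5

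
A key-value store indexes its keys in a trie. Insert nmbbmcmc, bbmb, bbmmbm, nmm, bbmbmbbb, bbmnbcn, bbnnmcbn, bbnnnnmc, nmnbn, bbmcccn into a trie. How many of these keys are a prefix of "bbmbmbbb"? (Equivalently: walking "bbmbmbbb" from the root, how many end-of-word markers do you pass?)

2

Traverse "bbmbmbbb" character by character; count nodes along the way that are marked as word ends.
Prefixes of the query that are stored words: "bbmb", "bbmbmbbb"
Count: 2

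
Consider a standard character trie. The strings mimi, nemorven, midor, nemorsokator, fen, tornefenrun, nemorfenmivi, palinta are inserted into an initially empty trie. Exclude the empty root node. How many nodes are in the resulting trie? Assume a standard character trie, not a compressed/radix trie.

For each word, the new-node count is its length minus the longest prefix already in the trie:
  "mimi" → 4 new (m, i, m, i)
  "nemorven" → 8 new (n, e, m, o, r, v, e, n)
  "midor" → prefix "mi" already present; 3 new (d, o, r)
  "nemorsokator" → prefix "nemor" already present; 7 new (s, o, k, a, t, o, r)
  "fen" → 3 new (f, e, n)
  "tornefenrun" → 11 new (t, o, r, n, e, f, e, n, r, u, n)
  "nemorfenmivi" → prefix "nemor" already present; 7 new (f, e, n, m, i, v, i)
  "palinta" → 7 new (p, a, l, i, n, t, a)
Total nodes = 4 + 8 + 3 + 7 + 3 + 11 + 7 + 7 = 50

50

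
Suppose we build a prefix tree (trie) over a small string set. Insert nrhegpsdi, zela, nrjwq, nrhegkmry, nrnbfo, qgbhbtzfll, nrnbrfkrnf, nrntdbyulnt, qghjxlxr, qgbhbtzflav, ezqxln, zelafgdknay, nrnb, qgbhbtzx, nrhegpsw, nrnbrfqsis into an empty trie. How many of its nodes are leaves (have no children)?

14

Leaves are exactly the stored words that no other stored word extends.
Those words: "ezqxln", "nrhegkmry", "nrhegpsdi", "nrhegpsw", "nrjwq", "nrnbfo", "nrnbrfkrnf", "nrnbrfqsis", "nrntdbyulnt", "qgbhbtzflav", "qgbhbtzfll", "qgbhbtzx", "qghjxlxr", "zelafgdknay"
Leaf count: 14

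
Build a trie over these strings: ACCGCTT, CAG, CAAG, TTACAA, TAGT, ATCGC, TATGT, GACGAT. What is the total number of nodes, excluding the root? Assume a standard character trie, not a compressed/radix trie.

34

Count nodes per top-level branch (shared prefixes stored once):
  'A'-branch (ACCGCTT, ATCGC): 11 nodes
  'C'-branch (CAAG, CAG): 5 nodes
  'G'-branch (GACGAT): 6 nodes
  'T'-branch (TAGT, TATGT, TTACAA): 12 nodes
Sum: 34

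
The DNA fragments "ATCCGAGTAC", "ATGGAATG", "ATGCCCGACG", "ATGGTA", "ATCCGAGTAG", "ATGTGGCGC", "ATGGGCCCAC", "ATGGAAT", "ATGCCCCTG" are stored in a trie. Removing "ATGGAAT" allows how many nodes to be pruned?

0

Walk "ATGGAAT" from the leaf back toward the root, removing each node that no remaining word uses.
Every node on "ATGGAAT" is still needed (e.g. by "ATGGAATG"), so nothing is freed.
Nodes removed: 0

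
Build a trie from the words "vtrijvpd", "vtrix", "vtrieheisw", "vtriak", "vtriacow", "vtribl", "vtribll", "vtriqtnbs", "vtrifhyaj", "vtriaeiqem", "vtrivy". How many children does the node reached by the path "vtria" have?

Walk "vtria" from the root, arriving at one node.
Characters that immediately follow "vtria" among the stored strings: {c, e, k}.
That node has 3 child edges.

3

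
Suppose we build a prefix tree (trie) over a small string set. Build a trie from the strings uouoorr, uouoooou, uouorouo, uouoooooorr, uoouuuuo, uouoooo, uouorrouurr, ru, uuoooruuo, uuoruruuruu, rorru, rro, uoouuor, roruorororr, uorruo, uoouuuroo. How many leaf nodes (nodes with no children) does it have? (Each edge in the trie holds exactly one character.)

15

A leaf is a node with no children — equivalently, the end of a word that is not a proper prefix of any other stored word.
Those words: "rorru", "roruorororr", "rro", "ru", "uoouuor", "uoouuuroo", "uoouuuuo", "uorruo", "uouoooooorr", "uouoooou", "uouoorr", "uouorouo", "uouorrouurr", "uuoooruuo", "uuoruruuruu"
Leaf count: 15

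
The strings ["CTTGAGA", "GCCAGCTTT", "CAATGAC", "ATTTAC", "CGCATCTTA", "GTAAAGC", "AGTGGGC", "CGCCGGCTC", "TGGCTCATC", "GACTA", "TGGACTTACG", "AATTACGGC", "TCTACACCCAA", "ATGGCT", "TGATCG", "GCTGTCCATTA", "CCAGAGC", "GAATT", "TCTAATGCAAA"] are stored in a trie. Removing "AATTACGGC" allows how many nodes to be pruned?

8

After clearing the end-marker at "AATTACGGC", prune upward until reaching a node still needed by another word.
The suffix "ATTACGGC" (8 nodes) is used only by "AATTACGGC"; the node for "A" still has the child "T", so pruning stops there.
Nodes removed: 8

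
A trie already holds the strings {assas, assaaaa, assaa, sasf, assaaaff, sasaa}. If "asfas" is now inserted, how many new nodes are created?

3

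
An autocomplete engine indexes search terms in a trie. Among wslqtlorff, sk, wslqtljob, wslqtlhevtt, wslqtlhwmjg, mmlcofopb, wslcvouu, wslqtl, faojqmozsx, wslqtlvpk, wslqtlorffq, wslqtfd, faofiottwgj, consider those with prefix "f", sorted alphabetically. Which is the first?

faofiottwgj

DFS of the "f" subtree visits, in order: "faofiottwgj", "faojqmozsx"
Position 1: faofiottwgj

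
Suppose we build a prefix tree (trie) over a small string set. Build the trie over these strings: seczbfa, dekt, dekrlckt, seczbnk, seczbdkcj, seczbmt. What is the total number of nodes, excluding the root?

24

Count nodes per top-level branch (shared prefixes stored once):
  'd'-branch (dekrlckt, dekt): 9 nodes
  's'-branch (seczbdkcj, seczbfa, seczbmt, seczbnk): 15 nodes
Sum: 24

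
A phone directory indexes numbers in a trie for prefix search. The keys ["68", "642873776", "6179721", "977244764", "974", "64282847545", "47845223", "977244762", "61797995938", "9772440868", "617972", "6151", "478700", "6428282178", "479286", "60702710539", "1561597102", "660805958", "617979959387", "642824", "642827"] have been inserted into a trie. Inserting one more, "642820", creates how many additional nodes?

1

Walking "642820" from the root, the first 5 characters ("64282") follow existing edges; "0" is the first miss.
So 6 − 5 = 1 new nodes.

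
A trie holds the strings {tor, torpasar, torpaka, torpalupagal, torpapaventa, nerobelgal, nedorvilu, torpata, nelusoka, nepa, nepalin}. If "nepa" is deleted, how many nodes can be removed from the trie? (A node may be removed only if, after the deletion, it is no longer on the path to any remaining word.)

After clearing the end-marker at "nepa", prune upward until reaching a node still needed by another word.
Every node on "nepa" is still needed (e.g. by "nepalin"), so nothing is freed.
Nodes removed: 0

0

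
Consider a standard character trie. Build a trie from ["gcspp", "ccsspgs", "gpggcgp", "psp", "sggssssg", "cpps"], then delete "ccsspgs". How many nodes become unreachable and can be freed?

After clearing the end-marker at "ccsspgs", prune upward until reaching a node still needed by another word.
The suffix "csspgs" (6 nodes) is used only by "ccsspgs"; the node for "c" still has the child "p", so pruning stops there.
Nodes removed: 6

6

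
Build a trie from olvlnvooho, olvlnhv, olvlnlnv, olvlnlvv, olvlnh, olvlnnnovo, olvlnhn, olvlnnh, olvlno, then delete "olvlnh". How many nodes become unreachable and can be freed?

0

A node on "olvlnh"'s path can go only if nothing else ends at it or branches off below it.
Every node on "olvlnh" is still needed (e.g. by "olvlnhv"), so nothing is freed.
Nodes removed: 0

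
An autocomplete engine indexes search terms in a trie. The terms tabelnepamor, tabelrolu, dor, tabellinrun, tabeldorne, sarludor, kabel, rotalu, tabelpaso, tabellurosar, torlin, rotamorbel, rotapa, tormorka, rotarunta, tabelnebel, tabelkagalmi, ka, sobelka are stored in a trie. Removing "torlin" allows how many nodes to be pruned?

A node on "torlin"'s path can go only if nothing else ends at it or branches off below it.
The suffix "lin" (3 nodes) is used only by "torlin"; the node for "tor" still has the child "m", so pruning stops there.
Nodes removed: 3

3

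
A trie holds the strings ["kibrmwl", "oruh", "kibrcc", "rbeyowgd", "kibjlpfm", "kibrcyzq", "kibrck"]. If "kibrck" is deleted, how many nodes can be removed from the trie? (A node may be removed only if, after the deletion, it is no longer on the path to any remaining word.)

1

A node on "kibrck"'s path can go only if nothing else ends at it or branches off below it.
The suffix "k" (1 node) is used only by "kibrck"; the node for "kibrc" still has the child "c", so pruning stops there.
Nodes removed: 1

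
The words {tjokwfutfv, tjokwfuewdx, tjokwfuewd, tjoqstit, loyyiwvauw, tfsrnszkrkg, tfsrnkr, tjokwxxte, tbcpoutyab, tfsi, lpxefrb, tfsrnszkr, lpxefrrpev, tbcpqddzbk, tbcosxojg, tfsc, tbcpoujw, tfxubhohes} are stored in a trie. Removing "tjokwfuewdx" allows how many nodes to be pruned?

Walk "tjokwfuewdx" from the leaf back toward the root, removing each node that no remaining word uses.
The suffix "x" (1 node) is used only by "tjokwfuewdx"; "tjokwfuewd" is itself a stored word, so pruning stops there.
Nodes removed: 1

1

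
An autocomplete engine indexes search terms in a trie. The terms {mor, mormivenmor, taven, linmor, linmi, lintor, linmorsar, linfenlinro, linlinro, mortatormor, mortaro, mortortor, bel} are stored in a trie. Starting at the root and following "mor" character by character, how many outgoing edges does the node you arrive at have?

The children of the "mor" node are the distinct next characters among strings starting with "mor".
Distinct next characters after "mor": m, t.
That node has 2 child edges.

2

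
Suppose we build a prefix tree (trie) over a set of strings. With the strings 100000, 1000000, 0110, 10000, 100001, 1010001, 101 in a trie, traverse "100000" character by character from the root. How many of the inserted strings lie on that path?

Walk "100000" from the root; an end-of-word marker is hit whenever a stored word is a prefix of "100000".
Prefixes of the query that are stored words: "10000", "100000"
Count: 2

2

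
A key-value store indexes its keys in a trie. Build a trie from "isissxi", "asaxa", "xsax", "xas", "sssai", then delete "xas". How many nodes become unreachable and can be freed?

2

A node on "xas"'s path can go only if nothing else ends at it or branches off below it.
The suffix "as" (2 nodes) is used only by "xas"; the node for "x" still has the child "s", so pruning stops there.
Nodes removed: 2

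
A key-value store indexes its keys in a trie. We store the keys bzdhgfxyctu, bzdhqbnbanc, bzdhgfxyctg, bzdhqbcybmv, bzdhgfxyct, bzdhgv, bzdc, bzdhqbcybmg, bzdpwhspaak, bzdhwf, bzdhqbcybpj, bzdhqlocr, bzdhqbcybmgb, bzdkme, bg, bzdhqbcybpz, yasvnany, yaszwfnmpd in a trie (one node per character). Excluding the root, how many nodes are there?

64

Insert word by word; a character creates a node only if that edge doesn't already exist:
  "bzdhgfxyctu" → 11 new (b, z, d, h, g, f, x, y, c, t, u)
  "bzdhqbnbanc" → prefix "bzdh" already present; 7 new (q, b, n, b, a, n, c)
  "bzdhgfxyctg" → prefix "bzdhgfxyct" already present; 1 new (g)
  "bzdhqbcybmv" → prefix "bzdhqb" already present; 5 new (c, y, b, m, v)
  "bzdhgfxyct" → prefix "bzdhgfxyct" already present; 0 new (none)
  "bzdhgv" → prefix "bzdhg" already present; 1 new (v)
  "bzdc" → prefix "bzd" already present; 1 new (c)
  "bzdhqbcybmg" → prefix "bzdhqbcybm" already present; 1 new (g)
  "bzdpwhspaak" → prefix "bzd" already present; 8 new (p, w, h, s, p, a, a, k)
  "bzdhwf" → prefix "bzdh" already present; 2 new (w, f)
  "bzdhqbcybpj" → prefix "bzdhqbcyb" already present; 2 new (p, j)
  "bzdhqlocr" → prefix "bzdhq" already present; 4 new (l, o, c, r)
  "bzdhqbcybmgb" → prefix "bzdhqbcybmg" already present; 1 new (b)
  "bzdkme" → prefix "bzd" already present; 3 new (k, m, e)
  "bg" → prefix "b" already present; 1 new (g)
  "bzdhqbcybpz" → prefix "bzdhqbcybp" already present; 1 new (z)
  "yasvnany" → 8 new (y, a, s, v, n, a, n, y)
  "yaszwfnmpd" → prefix "yas" already present; 7 new (z, w, f, n, m, p, d)
Total nodes = 11 + 7 + 1 + 5 + 0 + 1 + 1 + 1 + 8 + 2 + 2 + 4 + 1 + 3 + 1 + 1 + 8 + 7 = 64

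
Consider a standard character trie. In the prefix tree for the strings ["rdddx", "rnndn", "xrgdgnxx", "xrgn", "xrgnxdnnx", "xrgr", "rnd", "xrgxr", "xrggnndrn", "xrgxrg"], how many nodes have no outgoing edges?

8

Leaves are exactly the stored words that no other stored word extends.
Those words: "rdddx", "rnd", "rnndn", "xrgdgnxx", "xrggnndrn", "xrgnxdnnx", "xrgr", "xrgxrg"
Leaf count: 8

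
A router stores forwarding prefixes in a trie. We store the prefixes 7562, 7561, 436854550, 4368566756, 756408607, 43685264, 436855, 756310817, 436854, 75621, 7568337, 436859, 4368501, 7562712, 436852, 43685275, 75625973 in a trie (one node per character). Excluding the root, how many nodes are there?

52

Trace insertions, counting only characters that open a new branch:
  "7562" → 4 new (7, 5, 6, 2)
  "7561" → prefix "756" already present; 1 new (1)
  "436854550" → 9 new (4, 3, 6, 8, 5, 4, 5, 5, 0)
  "4368566756" → prefix "43685" already present; 5 new (6, 6, 7, 5, 6)
  "756408607" → prefix "756" already present; 6 new (4, 0, 8, 6, 0, 7)
  "43685264" → prefix "43685" already present; 3 new (2, 6, 4)
  "436855" → prefix "43685" already present; 1 new (5)
  "756310817" → prefix "756" already present; 6 new (3, 1, 0, 8, 1, 7)
  "436854" → prefix "436854" already present; 0 new (none)
  "75621" → prefix "7562" already present; 1 new (1)
  "7568337" → prefix "756" already present; 4 new (8, 3, 3, 7)
  "436859" → prefix "43685" already present; 1 new (9)
  "4368501" → prefix "43685" already present; 2 new (0, 1)
  "7562712" → prefix "7562" already present; 3 new (7, 1, 2)
  "436852" → prefix "436852" already present; 0 new (none)
  "43685275" → prefix "436852" already present; 2 new (7, 5)
  "75625973" → prefix "7562" already present; 4 new (5, 9, 7, 3)
Total nodes = 4 + 1 + 9 + 5 + 6 + 3 + 1 + 6 + 0 + 1 + 4 + 1 + 2 + 3 + 0 + 2 + 4 = 52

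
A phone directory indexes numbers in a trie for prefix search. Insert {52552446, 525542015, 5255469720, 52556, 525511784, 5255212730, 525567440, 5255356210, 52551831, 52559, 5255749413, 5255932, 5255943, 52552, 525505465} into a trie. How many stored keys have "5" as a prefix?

15

Filter for entries beginning with "5":
Matches: "525505465", "525511784", "52551831", "52552", "5255212730", "52552446", "5255356210", "525542015", "5255469720", "52556", "525567440", "5255749413", "52559", "5255932", "5255943"
Count: 15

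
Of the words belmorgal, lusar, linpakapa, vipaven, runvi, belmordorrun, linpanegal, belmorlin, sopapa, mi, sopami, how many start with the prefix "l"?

3

Walk to "l"; the words in its subtree are exactly those with that prefix.
Matches: "linpakapa", "linpanegal", "lusar"
Count: 3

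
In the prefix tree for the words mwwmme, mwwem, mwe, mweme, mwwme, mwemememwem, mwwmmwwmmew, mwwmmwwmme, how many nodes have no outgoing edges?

A leaf is a node with no children — equivalently, the end of a word that is not a proper prefix of any other stored word.
Those words: "mwemememwem", "mwwem", "mwwme", "mwwmme", "mwwmmwwmmew"
Leaf count: 5

5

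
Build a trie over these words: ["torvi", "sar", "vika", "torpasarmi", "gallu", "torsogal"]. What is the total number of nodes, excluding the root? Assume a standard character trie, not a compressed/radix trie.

29

Count nodes per top-level branch (shared prefixes stored once):
  'g'-branch (gallu): 5 nodes
  's'-branch (sar): 3 nodes
  't'-branch (torpasarmi, torsogal, torvi): 17 nodes
  'v'-branch (vika): 4 nodes
Sum: 29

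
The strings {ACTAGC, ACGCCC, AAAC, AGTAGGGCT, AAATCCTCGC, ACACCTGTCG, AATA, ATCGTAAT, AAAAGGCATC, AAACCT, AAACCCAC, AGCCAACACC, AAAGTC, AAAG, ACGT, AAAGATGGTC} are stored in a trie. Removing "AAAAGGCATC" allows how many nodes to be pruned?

A node on "AAAAGGCATC"'s path can go only if nothing else ends at it or branches off below it.
The suffix "AGGCATC" (7 nodes) is used only by "AAAAGGCATC"; the node for "AAA" still has the child "C", so pruning stops there.
Nodes removed: 7

7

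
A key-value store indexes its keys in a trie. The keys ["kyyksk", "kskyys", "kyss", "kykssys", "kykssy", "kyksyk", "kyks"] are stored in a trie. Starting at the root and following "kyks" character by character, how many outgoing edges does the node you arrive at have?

2

Walk "kyks" from the root, arriving at one node.
Distinct next characters after "kyks": s, y.
That node has 2 child edges.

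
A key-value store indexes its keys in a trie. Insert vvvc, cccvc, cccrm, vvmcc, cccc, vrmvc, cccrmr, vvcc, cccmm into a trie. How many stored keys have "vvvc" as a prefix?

Filter for entries beginning with "vvvc":
Words under "vvvc": vvvc
Count: 1

1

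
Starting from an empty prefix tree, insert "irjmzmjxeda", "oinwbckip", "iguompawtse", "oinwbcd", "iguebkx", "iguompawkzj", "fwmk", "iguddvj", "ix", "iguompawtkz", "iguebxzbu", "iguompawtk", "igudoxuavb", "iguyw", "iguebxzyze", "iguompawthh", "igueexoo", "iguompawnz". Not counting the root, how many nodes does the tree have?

72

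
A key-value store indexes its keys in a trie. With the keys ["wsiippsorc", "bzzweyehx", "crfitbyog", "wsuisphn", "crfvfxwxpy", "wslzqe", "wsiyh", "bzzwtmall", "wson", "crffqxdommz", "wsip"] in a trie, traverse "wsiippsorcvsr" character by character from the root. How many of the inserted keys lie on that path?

1

Walk "wsiippsorcvsr" from the root; an end-of-word marker is hit whenever a stored word is a prefix of "wsiippsorcvsr".
Prefixes of the query that are stored words: "wsiippsorc"
Count: 1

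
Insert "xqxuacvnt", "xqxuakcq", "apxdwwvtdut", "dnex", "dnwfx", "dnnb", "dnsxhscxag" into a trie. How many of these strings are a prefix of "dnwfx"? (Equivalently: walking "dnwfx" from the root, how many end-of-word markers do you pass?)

Traverse "dnwfx" character by character; count nodes along the way that are marked as word ends.
Prefixes of the query that are stored words: "dnwfx"
Count: 1

1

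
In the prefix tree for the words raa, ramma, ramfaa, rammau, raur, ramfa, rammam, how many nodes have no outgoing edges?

5

Leaves are exactly the stored words that no other stored word extends.
Those words: "raa", "ramfaa", "rammam", "rammau", "raur"
Leaf count: 5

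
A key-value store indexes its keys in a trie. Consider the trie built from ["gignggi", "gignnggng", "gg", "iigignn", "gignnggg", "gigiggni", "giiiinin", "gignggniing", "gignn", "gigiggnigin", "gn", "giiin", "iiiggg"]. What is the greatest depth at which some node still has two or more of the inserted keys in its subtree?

8

Equivalently: take the maximum, over all pairs, of their longest common prefix length.
"gigiggni" and "gigiggnigin" agree on "gigiggni" (8 characters) before diverging; nothing deeper is shared.
Longest shared-prefix length: 8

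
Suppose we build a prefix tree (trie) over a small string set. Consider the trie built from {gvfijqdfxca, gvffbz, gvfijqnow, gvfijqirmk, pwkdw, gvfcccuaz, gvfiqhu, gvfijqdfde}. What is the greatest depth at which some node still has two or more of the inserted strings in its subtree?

The deepest shared node is where two words last agree before diverging.
e.g. "gvfijqdfde" and "gvfijqdfxca" share the prefix "gvfijqdf" of length 8; no pair shares a longer one.
Longest shared-prefix length: 8

8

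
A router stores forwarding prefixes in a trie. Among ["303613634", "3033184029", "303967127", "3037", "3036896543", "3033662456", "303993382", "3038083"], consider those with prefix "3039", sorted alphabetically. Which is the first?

303967127

DFS of the "3039" subtree visits, in order: "303967127", "303993382"
Position 1: 303967127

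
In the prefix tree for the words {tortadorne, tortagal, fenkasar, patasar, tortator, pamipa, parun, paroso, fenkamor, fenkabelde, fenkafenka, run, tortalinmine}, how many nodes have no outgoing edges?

13

Leaves are exactly the stored words that no other stored word extends.
Those words: "fenkabelde", "fenkafenka", "fenkamor", "fenkasar", "pamipa", "paroso", "parun", "patasar", "run", "tortadorne", "tortagal", "tortalinmine", "tortator"
Leaf count: 13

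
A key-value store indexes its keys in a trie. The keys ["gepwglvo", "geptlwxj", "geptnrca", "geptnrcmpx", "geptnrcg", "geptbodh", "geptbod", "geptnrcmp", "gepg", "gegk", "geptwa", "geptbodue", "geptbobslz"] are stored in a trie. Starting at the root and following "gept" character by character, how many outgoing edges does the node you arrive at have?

4

Follow the path "gept" to its node, then look at its outgoing edges.
Characters that immediately follow "gept" among the stored strings: {b, l, n, w}.
That node has 4 child edges.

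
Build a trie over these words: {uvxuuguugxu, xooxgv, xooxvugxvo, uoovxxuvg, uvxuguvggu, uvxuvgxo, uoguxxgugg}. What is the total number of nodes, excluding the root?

For each word, the new-node count is its length minus the longest prefix already in the trie:
  "uvxuuguugxu" → 11 new (u, v, x, u, u, g, u, u, g, x, u)
  "xooxgv" → 6 new (x, o, o, x, g, v)
  "xooxvugxvo" → prefix "xoox" already present; 6 new (v, u, g, x, v, o)
  "uoovxxuvg" → prefix "u" already present; 8 new (o, o, v, x, x, u, v, g)
  "uvxuguvggu" → prefix "uvxu" already present; 6 new (g, u, v, g, g, u)
  "uvxuvgxo" → prefix "uvxu" already present; 4 new (v, g, x, o)
  "uoguxxgugg" → prefix "uo" already present; 8 new (g, u, x, x, g, u, g, g)
Total nodes = 11 + 6 + 6 + 8 + 6 + 4 + 8 = 49

49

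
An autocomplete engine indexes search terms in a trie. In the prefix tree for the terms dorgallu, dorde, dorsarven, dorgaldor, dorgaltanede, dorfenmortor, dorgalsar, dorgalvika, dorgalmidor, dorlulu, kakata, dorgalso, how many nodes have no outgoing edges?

Leaves are exactly the stored words that no other stored word extends.
Those words: "dorde", "dorfenmortor", "dorgaldor", "dorgallu", "dorgalmidor", "dorgalsar", "dorgalso", "dorgaltanede", "dorgalvika", "dorlulu", "dorsarven", "kakata"
Leaf count: 12

12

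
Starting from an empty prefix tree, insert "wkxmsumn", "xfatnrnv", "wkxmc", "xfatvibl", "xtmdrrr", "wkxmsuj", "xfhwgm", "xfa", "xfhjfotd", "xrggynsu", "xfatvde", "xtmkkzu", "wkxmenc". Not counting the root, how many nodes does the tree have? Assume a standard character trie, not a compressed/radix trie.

53

Insert word by word; a character creates a node only if that edge doesn't already exist:
  "wkxmsumn" → 8 new (w, k, x, m, s, u, m, n)
  "xfatnrnv" → 8 new (x, f, a, t, n, r, n, v)
  "wkxmc" → prefix "wkxm" already present; 1 new (c)
  "xfatvibl" → prefix "xfat" already present; 4 new (v, i, b, l)
  "xtmdrrr" → prefix "x" already present; 6 new (t, m, d, r, r, r)
  "wkxmsuj" → prefix "wkxmsu" already present; 1 new (j)
  "xfhwgm" → prefix "xf" already present; 4 new (h, w, g, m)
  "xfa" → prefix "xfa" already present; 0 new (none)
  "xfhjfotd" → prefix "xfh" already present; 5 new (j, f, o, t, d)
  "xrggynsu" → prefix "x" already present; 7 new (r, g, g, y, n, s, u)
  "xfatvde" → prefix "xfatv" already present; 2 new (d, e)
  "xtmkkzu" → prefix "xtm" already present; 4 new (k, k, z, u)
  "wkxmenc" → prefix "wkxm" already present; 3 new (e, n, c)
Total nodes = 8 + 8 + 1 + 4 + 6 + 1 + 4 + 0 + 5 + 7 + 2 + 4 + 3 = 53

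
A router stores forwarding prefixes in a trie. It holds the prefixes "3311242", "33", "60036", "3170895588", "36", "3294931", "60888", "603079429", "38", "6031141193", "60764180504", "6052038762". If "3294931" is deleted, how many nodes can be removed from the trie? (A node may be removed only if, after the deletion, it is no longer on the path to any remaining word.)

6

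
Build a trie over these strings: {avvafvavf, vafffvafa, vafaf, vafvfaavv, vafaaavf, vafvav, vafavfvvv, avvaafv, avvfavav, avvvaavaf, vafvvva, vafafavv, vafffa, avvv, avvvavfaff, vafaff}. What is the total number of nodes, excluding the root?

For each word, the new-node count is its length minus the longest prefix already in the trie:
  "avvafvavf" → 9 new (a, v, v, a, f, v, a, v, f)
  "vafffvafa" → 9 new (v, a, f, f, f, v, a, f, a)
  "vafaf" → prefix "vaf" already present; 2 new (a, f)
  "vafvfaavv" → prefix "vaf" already present; 6 new (v, f, a, a, v, v)
  "vafaaavf" → prefix "vafa" already present; 4 new (a, a, v, f)
  "vafvav" → prefix "vafv" already present; 2 new (a, v)
  "vafavfvvv" → prefix "vafa" already present; 5 new (v, f, v, v, v)
  "avvaafv" → prefix "avva" already present; 3 new (a, f, v)
  "avvfavav" → prefix "avv" already present; 5 new (f, a, v, a, v)
  "avvvaavaf" → prefix "avv" already present; 6 new (v, a, a, v, a, f)
  "vafvvva" → prefix "vafv" already present; 3 new (v, v, a)
  "vafafavv" → prefix "vafaf" already present; 3 new (a, v, v)
  "vafffa" → prefix "vafff" already present; 1 new (a)
  "avvv" → prefix "avvv" already present; 0 new (none)
  "avvvavfaff" → prefix "avvva" already present; 5 new (v, f, a, f, f)
  "vafaff" → prefix "vafaf" already present; 1 new (f)
Total nodes = 9 + 9 + 2 + 6 + 4 + 2 + 5 + 3 + 5 + 6 + 3 + 3 + 1 + 0 + 5 + 1 = 64

64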